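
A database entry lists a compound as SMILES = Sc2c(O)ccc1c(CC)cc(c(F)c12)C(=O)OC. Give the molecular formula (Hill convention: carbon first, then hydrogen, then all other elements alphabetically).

Walk through each heavy atom and fill implicit hydrogens from standard valence (C 4, N 3, O 2, S 2, halogen 1); for lowercase aromatic atoms, an aromatic c carries 1 H when it has two neighbours and 0 H with three, and aromatic n carries 0 H:
  atom 1: S, bond orders sum to 1 (valence 2) → 1 H
  atom 2: aromatic c, 3 neighbours → 0 H
  atom 3: aromatic c, 3 neighbours → 0 H
  atom 4: O, bond orders sum to 1 (valence 2) → 1 H
  atom 5: aromatic c, 2 neighbours → 1 H
  atom 6: aromatic c, 2 neighbours → 1 H
  atom 7: aromatic c, 3 neighbours → 0 H
  atom 8: aromatic c, 3 neighbours → 0 H
  atom 9: C, bond orders sum to 2 (valence 4) → 2 H
  atom 10: C, bond orders sum to 1 (valence 4) → 3 H
  atom 11: aromatic c, 2 neighbours → 1 H
  atom 12: aromatic c, 3 neighbours → 0 H
  atom 13: aromatic c, 3 neighbours → 0 H
  atom 14: F (halogen, monovalent) → 0 H
  atom 15: aromatic c, 3 neighbours → 0 H
  atom 16: C, bond orders sum to 4 (valence 4) → 0 H
  atom 17: O, bond orders sum to 2 (valence 2) → 0 H
  atom 18: O, bond orders sum to 2 (valence 2) → 0 H
  atom 19: C, bond orders sum to 1 (valence 4) → 3 H
Totals → C:14, H:13, F:1, O:3, S:1.
In Hill order: C14H13FO3S.

C14H13FO3S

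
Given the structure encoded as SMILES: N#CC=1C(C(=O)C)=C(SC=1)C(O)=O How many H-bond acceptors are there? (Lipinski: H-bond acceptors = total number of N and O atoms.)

N atoms: 1; O atoms: 3.
Lipinski HBA = 1 + 3 = 4.

4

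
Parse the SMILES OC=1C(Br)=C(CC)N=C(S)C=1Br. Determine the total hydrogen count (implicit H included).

7

Walk through each heavy atom and fill implicit hydrogens from standard valence (C 4, N 3, O 2, S 2, halogen 1):
  atom 1: O, bond orders sum to 1 (valence 2) → 1 H
  atom 2: C, bond orders sum to 4 (valence 4) → 0 H
  atom 3: C, bond orders sum to 4 (valence 4) → 0 H
  atom 4: Br (halogen, monovalent) → 0 H
  atom 5: C, bond orders sum to 4 (valence 4) → 0 H
  atom 6: C, bond orders sum to 2 (valence 4) → 2 H
  atom 7: C, bond orders sum to 1 (valence 4) → 3 H
  atom 8: N, bond orders sum to 3 (valence 3) → 0 H
  atom 9: C, bond orders sum to 4 (valence 4) → 0 H
  atom 10: S, bond orders sum to 1 (valence 2) → 1 H
  atom 11: C, bond orders sum to 4 (valence 4) → 0 H
  atom 12: Br (halogen, monovalent) → 0 H
Total hydrogens: 7.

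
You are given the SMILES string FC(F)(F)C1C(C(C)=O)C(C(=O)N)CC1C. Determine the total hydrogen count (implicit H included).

Walk through each heavy atom and fill implicit hydrogens from standard valence (C 4, N 3, O 2, S 2, halogen 1):
  atom 1: F (halogen, monovalent) → 0 H
  atom 2: C, bond orders sum to 4 (valence 4) → 0 H
  atom 3: F (halogen, monovalent) → 0 H
  atom 4: F (halogen, monovalent) → 0 H
  atom 5: C, bond orders sum to 3 (valence 4) → 1 H
  atom 6: C, bond orders sum to 3 (valence 4) → 1 H
  atom 7: C, bond orders sum to 4 (valence 4) → 0 H
  atom 8: C, bond orders sum to 1 (valence 4) → 3 H
  atom 9: O, bond orders sum to 2 (valence 2) → 0 H
  atom 10: C, bond orders sum to 3 (valence 4) → 1 H
  atom 11: C, bond orders sum to 4 (valence 4) → 0 H
  atom 12: O, bond orders sum to 2 (valence 2) → 0 H
  atom 13: N, bond orders sum to 1 (valence 3) → 2 H
  atom 14: C, bond orders sum to 2 (valence 4) → 2 H
  atom 15: C, bond orders sum to 3 (valence 4) → 1 H
  atom 16: C, bond orders sum to 1 (valence 4) → 3 H
Total hydrogens: 14.

14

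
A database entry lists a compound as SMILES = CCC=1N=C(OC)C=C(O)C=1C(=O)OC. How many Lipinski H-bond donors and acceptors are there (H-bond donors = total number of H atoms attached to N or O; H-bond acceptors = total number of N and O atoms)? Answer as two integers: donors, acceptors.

Donors: find every N or O and count the H atoms it carries.
  atom 4 (N): bond orders sum to 3 → 0 H
  atom 6 (O): bond orders sum to 2 → 0 H
  atom 10 (O): bond orders sum to 1 → 1 H
  atom 13 (O): bond orders sum to 2 → 0 H
  atom 14 (O): bond orders sum to 2 → 0 H
Lipinski HBD = 1.
Acceptors: N atoms = 1, O atoms = 4 → HBA = 5.

1, 5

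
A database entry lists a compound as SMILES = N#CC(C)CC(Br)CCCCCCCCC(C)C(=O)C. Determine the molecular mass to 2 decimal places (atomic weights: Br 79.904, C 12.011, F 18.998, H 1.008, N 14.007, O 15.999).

First, the molecular formula is C17H30BrNO (counting implicit H from valence).
  Br: 1 × 79.904 = 79.904
  C: 17 × 12.011 = 204.187
  H: 30 × 1.008 = 30.240
  N: 1 × 14.007 = 14.007
  O: 1 × 15.999 = 15.999
Sum: 1×79.904 + 17×12.011 + 30×1.008 + 1×14.007 + 1×15.999 = 344.337 → 344.34 g/mol.

344.34 g/mol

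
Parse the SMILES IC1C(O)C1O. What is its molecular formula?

C3H5IO2

Walk through each heavy atom and fill implicit hydrogens from standard valence (C 4, N 3, O 2, S 2, halogen 1):
  atom 1: I (halogen, monovalent) → 0 H
  atom 2: C, bond orders sum to 3 (valence 4) → 1 H
  atom 3: C, bond orders sum to 3 (valence 4) → 1 H
  atom 4: O, bond orders sum to 1 (valence 2) → 1 H
  atom 5: C, bond orders sum to 3 (valence 4) → 1 H
  atom 6: O, bond orders sum to 1 (valence 2) → 1 H
Totals → C:3, H:5, I:1, O:2.
In Hill order: C3H5IO2.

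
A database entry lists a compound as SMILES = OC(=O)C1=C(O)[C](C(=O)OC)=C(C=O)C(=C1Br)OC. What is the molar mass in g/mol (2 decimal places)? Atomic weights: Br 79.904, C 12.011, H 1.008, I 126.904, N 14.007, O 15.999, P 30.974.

333.09 g/mol

First, the molecular formula is C11H9BrO7 (counting implicit H from valence).
  Br: 1 × 79.904 = 79.904
  C: 11 × 12.011 = 132.121
  H: 9 × 1.008 = 9.072
  O: 7 × 15.999 = 111.993
Sum: 1×79.904 + 11×12.011 + 9×1.008 + 7×15.999 = 333.090 → 333.09 g/mol.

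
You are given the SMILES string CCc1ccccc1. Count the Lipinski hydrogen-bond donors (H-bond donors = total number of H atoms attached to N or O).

Donors: find every N or O and count the H atoms it carries.
  (no N or O atoms present)
Lipinski HBD = 0.

0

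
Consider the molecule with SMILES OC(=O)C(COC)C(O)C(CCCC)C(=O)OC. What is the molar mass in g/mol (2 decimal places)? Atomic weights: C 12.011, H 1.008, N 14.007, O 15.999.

262.30 g/mol

First, the molecular formula is C12H22O6 (counting implicit H from valence).
  C: 12 × 12.011 = 144.132
  H: 22 × 1.008 = 22.176
  O: 6 × 15.999 = 95.994
Sum: 12×12.011 + 22×1.008 + 6×15.999 = 262.302 → 262.30 g/mol.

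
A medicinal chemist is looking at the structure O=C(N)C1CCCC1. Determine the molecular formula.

Walk through each heavy atom and fill implicit hydrogens from standard valence (C 4, N 3, O 2, S 2, halogen 1):
  atom 1: O, bond orders sum to 2 (valence 2) → 0 H
  atom 2: C, bond orders sum to 4 (valence 4) → 0 H
  atom 3: N, bond orders sum to 1 (valence 3) → 2 H
  atom 4: C, bond orders sum to 3 (valence 4) → 1 H
  atom 5: C, bond orders sum to 2 (valence 4) → 2 H
  atom 6: C, bond orders sum to 2 (valence 4) → 2 H
  atom 7: C, bond orders sum to 2 (valence 4) → 2 H
  atom 8: C, bond orders sum to 2 (valence 4) → 2 H
Totals → C:6, H:11, N:1, O:1.

C6H11NO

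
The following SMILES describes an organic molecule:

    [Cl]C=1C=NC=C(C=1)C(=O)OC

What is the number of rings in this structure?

1

In SMILES, each pair of matching ring-closure digits denotes one ring-closing bond; the number of such bonds equals the number of independent rings.
Ring-closure bonds here: 1.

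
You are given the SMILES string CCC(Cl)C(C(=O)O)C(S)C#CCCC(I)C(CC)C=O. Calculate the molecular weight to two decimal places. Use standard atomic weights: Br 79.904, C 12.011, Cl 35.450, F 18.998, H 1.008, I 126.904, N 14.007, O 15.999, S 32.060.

First, the molecular formula is C15H22ClIO3S (counting implicit H from valence).
  C: 15 × 12.011 = 180.165
  Cl: 1 × 35.450 = 35.450
  H: 22 × 1.008 = 22.176
  I: 1 × 126.904 = 126.904
  O: 3 × 15.999 = 47.997
  S: 1 × 32.060 = 32.060
Sum: 15×12.011 + 1×35.450 + 22×1.008 + 1×126.904 + 3×15.999 + 1×32.060 = 444.752 → 444.75 g/mol.

444.75 g/mol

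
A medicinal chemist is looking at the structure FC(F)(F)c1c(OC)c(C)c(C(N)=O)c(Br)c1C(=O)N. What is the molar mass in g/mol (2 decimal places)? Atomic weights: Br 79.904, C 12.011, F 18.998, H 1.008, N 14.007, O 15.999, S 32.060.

355.11 g/mol

First, the molecular formula is C11H10BrF3N2O3 (counting implicit H from valence).
  Br: 1 × 79.904 = 79.904
  C: 11 × 12.011 = 132.121
  F: 3 × 18.998 = 56.994
  H: 10 × 1.008 = 10.080
  N: 2 × 14.007 = 28.014
  O: 3 × 15.999 = 47.997
Sum: 1×79.904 + 11×12.011 + 3×18.998 + 10×1.008 + 2×14.007 + 3×15.999 = 355.110 → 355.11 g/mol.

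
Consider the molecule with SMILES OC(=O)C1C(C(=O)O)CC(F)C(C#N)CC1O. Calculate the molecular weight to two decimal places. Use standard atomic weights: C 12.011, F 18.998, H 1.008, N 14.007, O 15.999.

245.21 g/mol

First, the molecular formula is C10H12FNO5 (counting implicit H from valence).
  C: 10 × 12.011 = 120.110
  F: 1 × 18.998 = 18.998
  H: 12 × 1.008 = 12.096
  N: 1 × 14.007 = 14.007
  O: 5 × 15.999 = 79.995
Sum: 10×12.011 + 1×18.998 + 12×1.008 + 1×14.007 + 5×15.999 = 245.206 → 245.21 g/mol.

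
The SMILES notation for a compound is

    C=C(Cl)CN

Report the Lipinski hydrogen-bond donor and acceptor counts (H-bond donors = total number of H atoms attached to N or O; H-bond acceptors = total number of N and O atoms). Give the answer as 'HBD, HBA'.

Donors: find every N or O and count the H atoms it carries.
  atom 5 (N): bond orders sum to 1 → 2 H
Lipinski HBD = 2.
Acceptors: N atoms = 1, O atoms = 0 → HBA = 1.

2, 1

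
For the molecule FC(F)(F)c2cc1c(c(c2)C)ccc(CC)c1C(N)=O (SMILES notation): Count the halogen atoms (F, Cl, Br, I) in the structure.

Halogen atoms appear at heavy-atom positions 1, 3, 4 (3×F).
Other groups present: 1 amide.
Halogen count: 3.

3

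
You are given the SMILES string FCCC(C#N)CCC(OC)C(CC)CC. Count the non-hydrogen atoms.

16

Every atom symbol written in the SMILES (organic subset) is one heavy atom; implicit H are not written.
Heavy atoms by element → C:13, F:1, N:1, O:1.
Total: 16.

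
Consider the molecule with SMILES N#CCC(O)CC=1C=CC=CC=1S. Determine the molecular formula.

C10H11NOS

Walk through each heavy atom and fill implicit hydrogens from standard valence (C 4, N 3, O 2, S 2, halogen 1):
  atom 1: N, bond orders sum to 3 (valence 3) → 0 H
  atom 2: C, bond orders sum to 4 (valence 4) → 0 H
  atom 3: C, bond orders sum to 2 (valence 4) → 2 H
  atom 4: C, bond orders sum to 3 (valence 4) → 1 H
  atom 5: O, bond orders sum to 1 (valence 2) → 1 H
  atom 6: C, bond orders sum to 2 (valence 4) → 2 H
  atom 7: C, bond orders sum to 4 (valence 4) → 0 H
  atom 8: C, bond orders sum to 3 (valence 4) → 1 H
  atom 9: C, bond orders sum to 3 (valence 4) → 1 H
  atom 10: C, bond orders sum to 3 (valence 4) → 1 H
  atom 11: C, bond orders sum to 3 (valence 4) → 1 H
  atom 12: C, bond orders sum to 4 (valence 4) → 0 H
  atom 13: S, bond orders sum to 1 (valence 2) → 1 H
Totals → C:10, H:11, N:1, O:1, S:1.
In Hill order: C10H11NOS.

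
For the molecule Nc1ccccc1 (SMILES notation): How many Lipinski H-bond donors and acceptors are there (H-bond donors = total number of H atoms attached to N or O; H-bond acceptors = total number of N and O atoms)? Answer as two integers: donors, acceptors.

2, 1

Donors: find every N or O and count the H atoms it carries.
  atom 1 (N): bond orders sum to 1 → 2 H
Lipinski HBD = 2.
Acceptors: N atoms = 1, O atoms = 0 → HBA = 1.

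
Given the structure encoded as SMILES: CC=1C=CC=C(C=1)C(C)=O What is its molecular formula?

C9H10O

Walk through each heavy atom and fill implicit hydrogens from standard valence (C 4, N 3, O 2, S 2, halogen 1):
  atom 1: C, bond orders sum to 1 (valence 4) → 3 H
  atom 2: C, bond orders sum to 4 (valence 4) → 0 H
  atom 3: C, bond orders sum to 3 (valence 4) → 1 H
  atom 4: C, bond orders sum to 3 (valence 4) → 1 H
  atom 5: C, bond orders sum to 3 (valence 4) → 1 H
  atom 6: C, bond orders sum to 4 (valence 4) → 0 H
  atom 7: C, bond orders sum to 3 (valence 4) → 1 H
  atom 8: C, bond orders sum to 4 (valence 4) → 0 H
  atom 9: C, bond orders sum to 1 (valence 4) → 3 H
  atom 10: O, bond orders sum to 2 (valence 2) → 0 H
Totals → C:9, H:10, O:1.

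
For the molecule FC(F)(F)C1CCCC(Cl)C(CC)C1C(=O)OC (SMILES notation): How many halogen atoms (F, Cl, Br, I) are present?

Halogen atoms appear at heavy-atom positions 1, 3, 4, 10 (1×Cl, 3×F).
Other groups present: 1 ester.
Halogen count: 4.

4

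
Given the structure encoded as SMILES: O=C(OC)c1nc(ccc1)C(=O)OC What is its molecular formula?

Walk through each heavy atom and fill implicit hydrogens from standard valence (C 4, N 3, O 2, S 2, halogen 1); for lowercase aromatic atoms, an aromatic c carries 1 H when it has two neighbours and 0 H with three, and aromatic n carries 0 H:
  atom 1: O, bond orders sum to 2 (valence 2) → 0 H
  atom 2: C, bond orders sum to 4 (valence 4) → 0 H
  atom 3: O, bond orders sum to 2 (valence 2) → 0 H
  atom 4: C, bond orders sum to 1 (valence 4) → 3 H
  atom 5: aromatic c, 3 neighbours → 0 H
  atom 6: aromatic n, 2 neighbours → 0 H
  atom 7: aromatic c, 3 neighbours → 0 H
  atom 8: aromatic c, 2 neighbours → 1 H
  atom 9: aromatic c, 2 neighbours → 1 H
  atom 10: aromatic c, 2 neighbours → 1 H
  atom 11: C, bond orders sum to 4 (valence 4) → 0 H
  atom 12: O, bond orders sum to 2 (valence 2) → 0 H
  atom 13: O, bond orders sum to 2 (valence 2) → 0 H
  atom 14: C, bond orders sum to 1 (valence 4) → 3 H
Totals → C:9, H:9, N:1, O:4.
In Hill order: C9H9NO4.

C9H9NO4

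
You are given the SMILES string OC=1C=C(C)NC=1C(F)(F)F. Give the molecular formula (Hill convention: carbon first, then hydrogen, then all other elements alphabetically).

C6H6F3NO

Walk through each heavy atom and fill implicit hydrogens from standard valence (C 4, N 3, O 2, S 2, halogen 1):
  atom 1: O, bond orders sum to 1 (valence 2) → 1 H
  atom 2: C, bond orders sum to 4 (valence 4) → 0 H
  atom 3: C, bond orders sum to 3 (valence 4) → 1 H
  atom 4: C, bond orders sum to 4 (valence 4) → 0 H
  atom 5: C, bond orders sum to 1 (valence 4) → 3 H
  atom 6: N, bond orders sum to 2 (valence 3) → 1 H
  atom 7: C, bond orders sum to 4 (valence 4) → 0 H
  atom 8: C, bond orders sum to 4 (valence 4) → 0 H
  atom 9: F (halogen, monovalent) → 0 H
  atom 10: F (halogen, monovalent) → 0 H
  atom 11: F (halogen, monovalent) → 0 H
Totals → C:6, H:6, F:3, N:1, O:1.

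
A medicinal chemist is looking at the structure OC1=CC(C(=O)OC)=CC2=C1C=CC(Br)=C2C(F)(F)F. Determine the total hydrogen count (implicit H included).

8

Walk through each heavy atom and fill implicit hydrogens from standard valence (C 4, N 3, O 2, S 2, halogen 1):
  atom 1: O, bond orders sum to 1 (valence 2) → 1 H
  atom 2: C, bond orders sum to 4 (valence 4) → 0 H
  atom 3: C, bond orders sum to 3 (valence 4) → 1 H
  atom 4: C, bond orders sum to 4 (valence 4) → 0 H
  atom 5: C, bond orders sum to 4 (valence 4) → 0 H
  atom 6: O, bond orders sum to 2 (valence 2) → 0 H
  atom 7: O, bond orders sum to 2 (valence 2) → 0 H
  atom 8: C, bond orders sum to 1 (valence 4) → 3 H
  atom 9: C, bond orders sum to 3 (valence 4) → 1 H
  atom 10: C, bond orders sum to 4 (valence 4) → 0 H
  atom 11: C, bond orders sum to 4 (valence 4) → 0 H
  atom 12: C, bond orders sum to 3 (valence 4) → 1 H
  atom 13: C, bond orders sum to 3 (valence 4) → 1 H
  atom 14: C, bond orders sum to 4 (valence 4) → 0 H
  atom 15: Br (halogen, monovalent) → 0 H
  atom 16: C, bond orders sum to 4 (valence 4) → 0 H
  atom 17: C, bond orders sum to 4 (valence 4) → 0 H
  atom 18: F (halogen, monovalent) → 0 H
  atom 19: F (halogen, monovalent) → 0 H
  atom 20: F (halogen, monovalent) → 0 H
Total hydrogens: 8.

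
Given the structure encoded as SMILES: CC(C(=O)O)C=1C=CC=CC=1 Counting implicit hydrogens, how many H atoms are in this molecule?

Walk through each heavy atom and fill implicit hydrogens from standard valence (C 4, N 3, O 2, S 2, halogen 1):
  atom 1: C, bond orders sum to 1 (valence 4) → 3 H
  atom 2: C, bond orders sum to 3 (valence 4) → 1 H
  atom 3: C, bond orders sum to 4 (valence 4) → 0 H
  atom 4: O, bond orders sum to 2 (valence 2) → 0 H
  atom 5: O, bond orders sum to 1 (valence 2) → 1 H
  atom 6: C, bond orders sum to 4 (valence 4) → 0 H
  atom 7: C, bond orders sum to 3 (valence 4) → 1 H
  atom 8: C, bond orders sum to 3 (valence 4) → 1 H
  atom 9: C, bond orders sum to 3 (valence 4) → 1 H
  atom 10: C, bond orders sum to 3 (valence 4) → 1 H
  atom 11: C, bond orders sum to 3 (valence 4) → 1 H
Total hydrogens: 10.

10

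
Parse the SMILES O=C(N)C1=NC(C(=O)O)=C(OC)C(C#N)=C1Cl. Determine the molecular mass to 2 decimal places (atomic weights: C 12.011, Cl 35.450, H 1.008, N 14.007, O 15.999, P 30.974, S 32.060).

First, the molecular formula is C9H6ClN3O4 (counting implicit H from valence).
  C: 9 × 12.011 = 108.099
  Cl: 1 × 35.450 = 35.450
  H: 6 × 1.008 = 6.048
  N: 3 × 14.007 = 42.021
  O: 4 × 15.999 = 63.996
Sum: 9×12.011 + 1×35.450 + 6×1.008 + 3×14.007 + 4×15.999 = 255.614 → 255.61 g/mol.

255.61 g/mol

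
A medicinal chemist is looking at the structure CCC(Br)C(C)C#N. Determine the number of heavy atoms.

8

Every atom symbol written in the SMILES (organic subset) is one heavy atom; implicit H are not written.
Heavy atoms by element → Br:1, C:6, N:1.
Total: 8.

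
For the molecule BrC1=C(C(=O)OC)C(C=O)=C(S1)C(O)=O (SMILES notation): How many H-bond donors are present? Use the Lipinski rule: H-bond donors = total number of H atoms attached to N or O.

Donors: find every N or O and count the H atoms it carries.
  atom 5 (O): bond orders sum to 2 → 0 H
  atom 6 (O): bond orders sum to 2 → 0 H
  atom 10 (O): bond orders sum to 2 → 0 H
  atom 14 (O): bond orders sum to 1 → 1 H
  atom 15 (O): bond orders sum to 2 → 0 H
Lipinski HBD = 1.

1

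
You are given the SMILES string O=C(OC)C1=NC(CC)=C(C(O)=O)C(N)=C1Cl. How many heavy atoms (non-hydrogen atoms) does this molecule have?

Every atom symbol written in the SMILES (organic subset) is one heavy atom; implicit H are not written.
Heavy atoms by element → C:10, Cl:1, N:2, O:4.
Total: 17.

17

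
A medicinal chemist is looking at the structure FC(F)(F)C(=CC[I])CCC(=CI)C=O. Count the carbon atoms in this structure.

9

Count every carbon token in the SMILES (each C, including those in ring-closure positions and inside branches).
Carbon count: 9.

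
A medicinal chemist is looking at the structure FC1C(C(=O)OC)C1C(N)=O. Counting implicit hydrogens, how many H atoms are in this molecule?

8

Walk through each heavy atom and fill implicit hydrogens from standard valence (C 4, N 3, O 2, S 2, halogen 1):
  atom 1: F (halogen, monovalent) → 0 H
  atom 2: C, bond orders sum to 3 (valence 4) → 1 H
  atom 3: C, bond orders sum to 3 (valence 4) → 1 H
  atom 4: C, bond orders sum to 4 (valence 4) → 0 H
  atom 5: O, bond orders sum to 2 (valence 2) → 0 H
  atom 6: O, bond orders sum to 2 (valence 2) → 0 H
  atom 7: C, bond orders sum to 1 (valence 4) → 3 H
  atom 8: C, bond orders sum to 3 (valence 4) → 1 H
  atom 9: C, bond orders sum to 4 (valence 4) → 0 H
  atom 10: N, bond orders sum to 1 (valence 3) → 2 H
  atom 11: O, bond orders sum to 2 (valence 2) → 0 H
Total hydrogens: 8.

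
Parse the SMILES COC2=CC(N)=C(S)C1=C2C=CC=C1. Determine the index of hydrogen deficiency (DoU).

7

Molecular formula: C11H11NOS.
DoU = (2C + 2 + N − H − X) / 2, where X is the halogen count and O/S are ignored.
    = (2·11 + 2 + 1 − 11 − 0) / 2 = 14 / 2 = 7.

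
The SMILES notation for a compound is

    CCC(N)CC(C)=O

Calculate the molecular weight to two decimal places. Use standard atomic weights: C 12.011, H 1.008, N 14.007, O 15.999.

115.18 g/mol

First, the molecular formula is C6H13NO (counting implicit H from valence).
  C: 6 × 12.011 = 72.066
  H: 13 × 1.008 = 13.104
  N: 1 × 14.007 = 14.007
  O: 1 × 15.999 = 15.999
Sum: 6×12.011 + 13×1.008 + 1×14.007 + 1×15.999 = 115.176 → 115.18 g/mol.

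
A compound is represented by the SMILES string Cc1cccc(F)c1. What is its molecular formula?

Walk through each heavy atom and fill implicit hydrogens from standard valence (C 4, N 3, O 2, S 2, halogen 1); for lowercase aromatic atoms, an aromatic c carries 1 H when it has two neighbours and 0 H with three, and aromatic n carries 0 H:
  atom 1: C, bond orders sum to 1 (valence 4) → 3 H
  atom 2: aromatic c, 3 neighbours → 0 H
  atom 3: aromatic c, 2 neighbours → 1 H
  atom 4: aromatic c, 2 neighbours → 1 H
  atom 5: aromatic c, 2 neighbours → 1 H
  atom 6: aromatic c, 3 neighbours → 0 H
  atom 7: F (halogen, monovalent) → 0 H
  atom 8: aromatic c, 2 neighbours → 1 H
Totals → C:7, H:7, F:1.
In Hill order: C7H7F.

C7H7F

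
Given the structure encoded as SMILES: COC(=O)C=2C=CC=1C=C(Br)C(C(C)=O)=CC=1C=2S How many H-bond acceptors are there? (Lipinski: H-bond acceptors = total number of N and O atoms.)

N atoms: 0; O atoms: 3.
Lipinski HBA = 0 + 3 = 3.

3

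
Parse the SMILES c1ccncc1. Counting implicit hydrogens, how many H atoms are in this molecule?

Walk through each heavy atom and fill implicit hydrogens from standard valence (C 4, N 3, O 2, S 2, halogen 1); for lowercase aromatic atoms, an aromatic c carries 1 H when it has two neighbours and 0 H with three, and aromatic n carries 0 H:
  atom 1: aromatic c, 2 neighbours → 1 H
  atom 2: aromatic c, 2 neighbours → 1 H
  atom 3: aromatic c, 2 neighbours → 1 H
  atom 4: aromatic n, 2 neighbours → 0 H
  atom 5: aromatic c, 2 neighbours → 1 H
  atom 6: aromatic c, 2 neighbours → 1 H
Total hydrogens: 5.

5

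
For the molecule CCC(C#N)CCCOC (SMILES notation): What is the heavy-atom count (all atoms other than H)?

Every atom symbol written in the SMILES (organic subset) is one heavy atom; implicit H are not written.
Heavy atoms by element → C:8, N:1, O:1.
Total: 10.

10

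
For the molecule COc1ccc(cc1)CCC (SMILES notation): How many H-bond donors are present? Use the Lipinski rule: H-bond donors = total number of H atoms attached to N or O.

Donors: find every N or O and count the H atoms it carries.
  atom 2 (O): bond orders sum to 2 → 0 H
Lipinski HBD = 0.

0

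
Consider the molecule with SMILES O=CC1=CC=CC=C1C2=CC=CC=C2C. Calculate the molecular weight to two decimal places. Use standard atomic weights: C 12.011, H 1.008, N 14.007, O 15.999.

196.25 g/mol

First, the molecular formula is C14H12O (counting implicit H from valence).
  C: 14 × 12.011 = 168.154
  H: 12 × 1.008 = 12.096
  O: 1 × 15.999 = 15.999
Sum: 14×12.011 + 12×1.008 + 1×15.999 = 196.249 → 196.25 g/mol.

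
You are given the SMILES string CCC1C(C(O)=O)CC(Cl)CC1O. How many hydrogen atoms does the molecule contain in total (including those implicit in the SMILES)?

15

Walk through each heavy atom and fill implicit hydrogens from standard valence (C 4, N 3, O 2, S 2, halogen 1):
  atom 1: C, bond orders sum to 1 (valence 4) → 3 H
  atom 2: C, bond orders sum to 2 (valence 4) → 2 H
  atom 3: C, bond orders sum to 3 (valence 4) → 1 H
  atom 4: C, bond orders sum to 3 (valence 4) → 1 H
  atom 5: C, bond orders sum to 4 (valence 4) → 0 H
  atom 6: O, bond orders sum to 1 (valence 2) → 1 H
  atom 7: O, bond orders sum to 2 (valence 2) → 0 H
  atom 8: C, bond orders sum to 2 (valence 4) → 2 H
  atom 9: C, bond orders sum to 3 (valence 4) → 1 H
  atom 10: Cl (halogen, monovalent) → 0 H
  atom 11: C, bond orders sum to 2 (valence 4) → 2 H
  atom 12: C, bond orders sum to 3 (valence 4) → 1 H
  atom 13: O, bond orders sum to 1 (valence 2) → 1 H
Total hydrogens: 15.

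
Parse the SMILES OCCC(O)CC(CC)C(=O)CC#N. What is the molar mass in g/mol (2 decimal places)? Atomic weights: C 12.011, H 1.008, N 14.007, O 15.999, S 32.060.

First, the molecular formula is C10H17NO3 (counting implicit H from valence).
  C: 10 × 12.011 = 120.110
  H: 17 × 1.008 = 17.136
  N: 1 × 14.007 = 14.007
  O: 3 × 15.999 = 47.997
Sum: 10×12.011 + 17×1.008 + 1×14.007 + 3×15.999 = 199.250 → 199.25 g/mol.

199.25 g/mol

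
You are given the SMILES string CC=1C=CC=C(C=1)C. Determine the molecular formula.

C8H10

Walk through each heavy atom and fill implicit hydrogens from standard valence (C 4, N 3, O 2, S 2, halogen 1):
  atom 1: C, bond orders sum to 1 (valence 4) → 3 H
  atom 2: C, bond orders sum to 4 (valence 4) → 0 H
  atom 3: C, bond orders sum to 3 (valence 4) → 1 H
  atom 4: C, bond orders sum to 3 (valence 4) → 1 H
  atom 5: C, bond orders sum to 3 (valence 4) → 1 H
  atom 6: C, bond orders sum to 4 (valence 4) → 0 H
  atom 7: C, bond orders sum to 3 (valence 4) → 1 H
  atom 8: C, bond orders sum to 1 (valence 4) → 3 H
Totals → C:8, H:10.
In Hill order: C8H10.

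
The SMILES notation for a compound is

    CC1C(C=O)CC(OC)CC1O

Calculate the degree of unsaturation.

Degree of unsaturation = (number of rings) + (number of π bonds).
Ring closures in the SMILES: 1.
π bonds: 1 double bond (each 1 DoU) → 1 DoU from unsaturation.
Total DoU = 1 + 1 = 2.

2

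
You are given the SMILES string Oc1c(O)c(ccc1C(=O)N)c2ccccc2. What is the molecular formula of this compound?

C13H11NO3

Walk through each heavy atom and fill implicit hydrogens from standard valence (C 4, N 3, O 2, S 2, halogen 1); for lowercase aromatic atoms, an aromatic c carries 1 H when it has two neighbours and 0 H with three, and aromatic n carries 0 H:
  atom 1: O, bond orders sum to 1 (valence 2) → 1 H
  atom 2: aromatic c, 3 neighbours → 0 H
  atom 3: aromatic c, 3 neighbours → 0 H
  atom 4: O, bond orders sum to 1 (valence 2) → 1 H
  atom 5: aromatic c, 3 neighbours → 0 H
  atom 6: aromatic c, 2 neighbours → 1 H
  atom 7: aromatic c, 2 neighbours → 1 H
  atom 8: aromatic c, 3 neighbours → 0 H
  atom 9: C, bond orders sum to 4 (valence 4) → 0 H
  atom 10: O, bond orders sum to 2 (valence 2) → 0 H
  atom 11: N, bond orders sum to 1 (valence 3) → 2 H
  atom 12: aromatic c, 3 neighbours → 0 H
  atom 13: aromatic c, 2 neighbours → 1 H
  atom 14: aromatic c, 2 neighbours → 1 H
  atom 15: aromatic c, 2 neighbours → 1 H
  atom 16: aromatic c, 2 neighbours → 1 H
  atom 17: aromatic c, 2 neighbours → 1 H
Totals → C:13, H:11, N:1, O:3.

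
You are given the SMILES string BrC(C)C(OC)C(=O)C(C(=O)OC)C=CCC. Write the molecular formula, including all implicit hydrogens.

C12H19BrO4

Walk through each heavy atom and fill implicit hydrogens from standard valence (C 4, N 3, O 2, S 2, halogen 1):
  atom 1: Br (halogen, monovalent) → 0 H
  atom 2: C, bond orders sum to 3 (valence 4) → 1 H
  atom 3: C, bond orders sum to 1 (valence 4) → 3 H
  atom 4: C, bond orders sum to 3 (valence 4) → 1 H
  atom 5: O, bond orders sum to 2 (valence 2) → 0 H
  atom 6: C, bond orders sum to 1 (valence 4) → 3 H
  atom 7: C, bond orders sum to 4 (valence 4) → 0 H
  atom 8: O, bond orders sum to 2 (valence 2) → 0 H
  atom 9: C, bond orders sum to 3 (valence 4) → 1 H
  atom 10: C, bond orders sum to 4 (valence 4) → 0 H
  atom 11: O, bond orders sum to 2 (valence 2) → 0 H
  atom 12: O, bond orders sum to 2 (valence 2) → 0 H
  atom 13: C, bond orders sum to 1 (valence 4) → 3 H
  atom 14: C, bond orders sum to 3 (valence 4) → 1 H
  atom 15: C, bond orders sum to 3 (valence 4) → 1 H
  atom 16: C, bond orders sum to 2 (valence 4) → 2 H
  atom 17: C, bond orders sum to 1 (valence 4) → 3 H
Totals → C:12, H:19, Br:1, O:4.
In Hill order: C12H19BrO4.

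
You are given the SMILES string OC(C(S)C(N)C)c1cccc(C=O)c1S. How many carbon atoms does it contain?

11

Count every carbon token in the SMILES (each C, including those in ring-closure positions and inside branches).
Carbon count: 11.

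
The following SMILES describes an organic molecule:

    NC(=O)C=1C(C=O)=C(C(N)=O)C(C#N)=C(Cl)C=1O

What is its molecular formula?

Walk through each heavy atom and fill implicit hydrogens from standard valence (C 4, N 3, O 2, S 2, halogen 1):
  atom 1: N, bond orders sum to 1 (valence 3) → 2 H
  atom 2: C, bond orders sum to 4 (valence 4) → 0 H
  atom 3: O, bond orders sum to 2 (valence 2) → 0 H
  atom 4: C, bond orders sum to 4 (valence 4) → 0 H
  atom 5: C, bond orders sum to 4 (valence 4) → 0 H
  atom 6: C, bond orders sum to 3 (valence 4) → 1 H
  atom 7: O, bond orders sum to 2 (valence 2) → 0 H
  atom 8: C, bond orders sum to 4 (valence 4) → 0 H
  atom 9: C, bond orders sum to 4 (valence 4) → 0 H
  atom 10: N, bond orders sum to 1 (valence 3) → 2 H
  atom 11: O, bond orders sum to 2 (valence 2) → 0 H
  atom 12: C, bond orders sum to 4 (valence 4) → 0 H
  atom 13: C, bond orders sum to 4 (valence 4) → 0 H
  atom 14: N, bond orders sum to 3 (valence 3) → 0 H
  atom 15: C, bond orders sum to 4 (valence 4) → 0 H
  atom 16: Cl (halogen, monovalent) → 0 H
  atom 17: C, bond orders sum to 4 (valence 4) → 0 H
  atom 18: O, bond orders sum to 1 (valence 2) → 1 H
Totals → C:10, H:6, Cl:1, N:3, O:4.
In Hill order: C10H6ClN3O4.

C10H6ClN3O4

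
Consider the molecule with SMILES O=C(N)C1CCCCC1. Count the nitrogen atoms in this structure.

Scan the SMILES for N atoms (remember two-letter symbols like Cl and Br are single atoms).
Nitrogen count: 1.

1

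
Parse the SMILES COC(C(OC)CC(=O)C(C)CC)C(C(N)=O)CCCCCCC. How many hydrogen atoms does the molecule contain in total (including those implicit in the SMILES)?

Walk through each heavy atom and fill implicit hydrogens from standard valence (C 4, N 3, O 2, S 2, halogen 1):
  atom 1: C, bond orders sum to 1 (valence 4) → 3 H
  atom 2: O, bond orders sum to 2 (valence 2) → 0 H
  atom 3: C, bond orders sum to 3 (valence 4) → 1 H
  atom 4: C, bond orders sum to 3 (valence 4) → 1 H
  atom 5: O, bond orders sum to 2 (valence 2) → 0 H
  atom 6: C, bond orders sum to 1 (valence 4) → 3 H
  atom 7: C, bond orders sum to 2 (valence 4) → 2 H
  atom 8: C, bond orders sum to 4 (valence 4) → 0 H
  atom 9: O, bond orders sum to 2 (valence 2) → 0 H
  atom 10: C, bond orders sum to 3 (valence 4) → 1 H
  atom 11: C, bond orders sum to 1 (valence 4) → 3 H
  atom 12: C, bond orders sum to 2 (valence 4) → 2 H
  atom 13: C, bond orders sum to 1 (valence 4) → 3 H
  atom 14: C, bond orders sum to 3 (valence 4) → 1 H
  atom 15: C, bond orders sum to 4 (valence 4) → 0 H
  atom 16: N, bond orders sum to 1 (valence 3) → 2 H
  atom 17: O, bond orders sum to 2 (valence 2) → 0 H
  atom 18: C, bond orders sum to 2 (valence 4) → 2 H
  atom 19: C, bond orders sum to 2 (valence 4) → 2 H
  atom 20: C, bond orders sum to 2 (valence 4) → 2 H
  atom 21: C, bond orders sum to 2 (valence 4) → 2 H
  atom 22: C, bond orders sum to 2 (valence 4) → 2 H
  atom 23: C, bond orders sum to 2 (valence 4) → 2 H
  atom 24: C, bond orders sum to 1 (valence 4) → 3 H
Total hydrogens: 37.

37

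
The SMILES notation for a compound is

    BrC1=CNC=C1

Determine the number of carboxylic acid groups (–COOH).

Scan the SMILES for the carboxylic acid motif — none present.

0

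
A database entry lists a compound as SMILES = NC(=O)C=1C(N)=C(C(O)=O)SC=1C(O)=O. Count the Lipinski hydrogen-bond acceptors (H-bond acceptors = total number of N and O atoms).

N atoms: 2; O atoms: 5.
Lipinski HBA = 2 + 5 = 7.

7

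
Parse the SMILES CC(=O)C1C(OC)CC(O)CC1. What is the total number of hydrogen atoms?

16

Walk through each heavy atom and fill implicit hydrogens from standard valence (C 4, N 3, O 2, S 2, halogen 1):
  atom 1: C, bond orders sum to 1 (valence 4) → 3 H
  atom 2: C, bond orders sum to 4 (valence 4) → 0 H
  atom 3: O, bond orders sum to 2 (valence 2) → 0 H
  atom 4: C, bond orders sum to 3 (valence 4) → 1 H
  atom 5: C, bond orders sum to 3 (valence 4) → 1 H
  atom 6: O, bond orders sum to 2 (valence 2) → 0 H
  atom 7: C, bond orders sum to 1 (valence 4) → 3 H
  atom 8: C, bond orders sum to 2 (valence 4) → 2 H
  atom 9: C, bond orders sum to 3 (valence 4) → 1 H
  atom 10: O, bond orders sum to 1 (valence 2) → 1 H
  atom 11: C, bond orders sum to 2 (valence 4) → 2 H
  atom 12: C, bond orders sum to 2 (valence 4) → 2 H
Total hydrogens: 16.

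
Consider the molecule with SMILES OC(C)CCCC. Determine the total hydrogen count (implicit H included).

14

Walk through each heavy atom and fill implicit hydrogens from standard valence (C 4, N 3, O 2, S 2, halogen 1):
  atom 1: O, bond orders sum to 1 (valence 2) → 1 H
  atom 2: C, bond orders sum to 3 (valence 4) → 1 H
  atom 3: C, bond orders sum to 1 (valence 4) → 3 H
  atom 4: C, bond orders sum to 2 (valence 4) → 2 H
  atom 5: C, bond orders sum to 2 (valence 4) → 2 H
  atom 6: C, bond orders sum to 2 (valence 4) → 2 H
  atom 7: C, bond orders sum to 1 (valence 4) → 3 H
Total hydrogens: 14.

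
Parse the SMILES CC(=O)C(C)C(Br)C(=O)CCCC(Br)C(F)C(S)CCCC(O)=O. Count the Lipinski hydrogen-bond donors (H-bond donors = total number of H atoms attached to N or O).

Donors: find every N or O and count the H atoms it carries.
  atom 3 (O): bond orders sum to 2 → 0 H
  atom 9 (O): bond orders sum to 2 → 0 H
  atom 23 (O): bond orders sum to 1 → 1 H
  atom 24 (O): bond orders sum to 2 → 0 H
Lipinski HBD = 1.

1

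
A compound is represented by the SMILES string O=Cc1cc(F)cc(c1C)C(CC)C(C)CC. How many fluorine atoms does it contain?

1

Scan the SMILES for F atoms (remember two-letter symbols like Cl and Br are single atoms).
Fluorine count: 1.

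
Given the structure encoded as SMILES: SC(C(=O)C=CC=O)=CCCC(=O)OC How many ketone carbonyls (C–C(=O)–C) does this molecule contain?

1

The ketone motif appears at heavy-atom position 3 in the SMILES.
Other groups present: 1 aldehyde, 2 alkene, 1 ester, 1 thiol.
Ketone count: 1.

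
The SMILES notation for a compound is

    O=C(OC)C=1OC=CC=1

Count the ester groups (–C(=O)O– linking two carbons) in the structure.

1

The ester motif appears at heavy-atom position 2 in the SMILES.
Ester count: 1.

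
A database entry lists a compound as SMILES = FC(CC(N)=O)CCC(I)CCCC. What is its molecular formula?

Walk through each heavy atom and fill implicit hydrogens from standard valence (C 4, N 3, O 2, S 2, halogen 1):
  atom 1: F (halogen, monovalent) → 0 H
  atom 2: C, bond orders sum to 3 (valence 4) → 1 H
  atom 3: C, bond orders sum to 2 (valence 4) → 2 H
  atom 4: C, bond orders sum to 4 (valence 4) → 0 H
  atom 5: N, bond orders sum to 1 (valence 3) → 2 H
  atom 6: O, bond orders sum to 2 (valence 2) → 0 H
  atom 7: C, bond orders sum to 2 (valence 4) → 2 H
  atom 8: C, bond orders sum to 2 (valence 4) → 2 H
  atom 9: C, bond orders sum to 3 (valence 4) → 1 H
  atom 10: I (halogen, monovalent) → 0 H
  atom 11: C, bond orders sum to 2 (valence 4) → 2 H
  atom 12: C, bond orders sum to 2 (valence 4) → 2 H
  atom 13: C, bond orders sum to 2 (valence 4) → 2 H
  atom 14: C, bond orders sum to 1 (valence 4) → 3 H
Totals → C:10, H:19, F:1, I:1, N:1, O:1.

C10H19FINO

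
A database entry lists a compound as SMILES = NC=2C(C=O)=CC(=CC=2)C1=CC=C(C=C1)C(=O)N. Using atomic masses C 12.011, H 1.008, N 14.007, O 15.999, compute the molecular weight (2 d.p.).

240.26 g/mol

First, the molecular formula is C14H12N2O2 (counting implicit H from valence).
  C: 14 × 12.011 = 168.154
  H: 12 × 1.008 = 12.096
  N: 2 × 14.007 = 28.014
  O: 2 × 15.999 = 31.998
Sum: 14×12.011 + 12×1.008 + 2×14.007 + 2×15.999 = 240.262 → 240.26 g/mol.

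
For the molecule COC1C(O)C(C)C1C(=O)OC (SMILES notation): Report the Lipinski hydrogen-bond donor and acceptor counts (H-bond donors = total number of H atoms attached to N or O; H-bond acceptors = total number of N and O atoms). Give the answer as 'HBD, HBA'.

Donors: find every N or O and count the H atoms it carries.
  atom 2 (O): bond orders sum to 2 → 0 H
  atom 5 (O): bond orders sum to 1 → 1 H
  atom 10 (O): bond orders sum to 2 → 0 H
  atom 11 (O): bond orders sum to 2 → 0 H
Lipinski HBD = 1.
Acceptors: N atoms = 0, O atoms = 4 → HBA = 4.

1, 4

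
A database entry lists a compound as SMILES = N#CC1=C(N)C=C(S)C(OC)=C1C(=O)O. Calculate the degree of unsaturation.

7

Degree of unsaturation = (number of rings) + (number of π bonds).
Ring closures in the SMILES: 1.
π bonds: 4 double bonds (each 1 DoU), 1 triple bond (each 2 DoU) → 6 DoU from unsaturation.
Total DoU = 1 + 6 = 7.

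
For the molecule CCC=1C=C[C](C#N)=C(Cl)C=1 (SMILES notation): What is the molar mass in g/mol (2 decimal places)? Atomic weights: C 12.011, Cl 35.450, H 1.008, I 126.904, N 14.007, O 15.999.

165.62 g/mol

First, the molecular formula is C9H8ClN (counting implicit H from valence).
  C: 9 × 12.011 = 108.099
  Cl: 1 × 35.450 = 35.450
  H: 8 × 1.008 = 8.064
  N: 1 × 14.007 = 14.007
Sum: 9×12.011 + 1×35.450 + 8×1.008 + 1×14.007 = 165.620 → 165.62 g/mol.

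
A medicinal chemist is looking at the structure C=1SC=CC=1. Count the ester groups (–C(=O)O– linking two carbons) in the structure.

Scan the SMILES for the ester motif — none present.

0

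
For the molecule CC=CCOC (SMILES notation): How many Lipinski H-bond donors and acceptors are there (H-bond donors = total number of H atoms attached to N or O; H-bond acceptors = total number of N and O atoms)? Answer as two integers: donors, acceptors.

Donors: find every N or O and count the H atoms it carries.
  atom 5 (O): bond orders sum to 2 → 0 H
Lipinski HBD = 0.
Acceptors: N atoms = 0, O atoms = 1 → HBA = 1.

0, 1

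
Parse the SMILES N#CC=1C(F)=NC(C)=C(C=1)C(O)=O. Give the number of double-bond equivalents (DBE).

7

Degree of unsaturation = (number of rings) + (number of π bonds).
Ring closures in the SMILES: 1.
π bonds: 4 double bonds (each 1 DoU), 1 triple bond (each 2 DoU) → 6 DoU from unsaturation.
Total DoU = 1 + 6 = 7.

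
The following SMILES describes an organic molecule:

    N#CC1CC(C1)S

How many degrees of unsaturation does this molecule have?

Molecular formula: C5H7NS.
DoU = (2C + 2 + N − H − X) / 2, where X is the halogen count and O/S are ignored.
    = (2·5 + 2 + 1 − 7 − 0) / 2 = 6 / 2 = 3.

3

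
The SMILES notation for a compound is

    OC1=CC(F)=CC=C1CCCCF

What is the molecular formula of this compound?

C10H12F2O

Walk through each heavy atom and fill implicit hydrogens from standard valence (C 4, N 3, O 2, S 2, halogen 1):
  atom 1: O, bond orders sum to 1 (valence 2) → 1 H
  atom 2: C, bond orders sum to 4 (valence 4) → 0 H
  atom 3: C, bond orders sum to 3 (valence 4) → 1 H
  atom 4: C, bond orders sum to 4 (valence 4) → 0 H
  atom 5: F (halogen, monovalent) → 0 H
  atom 6: C, bond orders sum to 3 (valence 4) → 1 H
  atom 7: C, bond orders sum to 3 (valence 4) → 1 H
  atom 8: C, bond orders sum to 4 (valence 4) → 0 H
  atom 9: C, bond orders sum to 2 (valence 4) → 2 H
  atom 10: C, bond orders sum to 2 (valence 4) → 2 H
  atom 11: C, bond orders sum to 2 (valence 4) → 2 H
  atom 12: C, bond orders sum to 2 (valence 4) → 2 H
  atom 13: F (halogen, monovalent) → 0 H
Totals → C:10, H:12, F:2, O:1.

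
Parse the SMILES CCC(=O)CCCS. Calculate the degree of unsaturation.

1

Degree of unsaturation = (number of rings) + (number of π bonds).
Ring closures in the SMILES: 0.
π bonds: 1 double bond (each 1 DoU) → 1 DoU from unsaturation.
Total DoU = 0 + 1 = 1.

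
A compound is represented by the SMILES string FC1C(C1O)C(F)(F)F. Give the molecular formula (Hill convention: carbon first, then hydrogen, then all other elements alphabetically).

C4H4F4O

Walk through each heavy atom and fill implicit hydrogens from standard valence (C 4, N 3, O 2, S 2, halogen 1):
  atom 1: F (halogen, monovalent) → 0 H
  atom 2: C, bond orders sum to 3 (valence 4) → 1 H
  atom 3: C, bond orders sum to 3 (valence 4) → 1 H
  atom 4: C, bond orders sum to 3 (valence 4) → 1 H
  atom 5: O, bond orders sum to 1 (valence 2) → 1 H
  atom 6: C, bond orders sum to 4 (valence 4) → 0 H
  atom 7: F (halogen, monovalent) → 0 H
  atom 8: F (halogen, monovalent) → 0 H
  atom 9: F (halogen, monovalent) → 0 H
Totals → C:4, H:4, F:4, O:1.
In Hill order: C4H4F4O.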